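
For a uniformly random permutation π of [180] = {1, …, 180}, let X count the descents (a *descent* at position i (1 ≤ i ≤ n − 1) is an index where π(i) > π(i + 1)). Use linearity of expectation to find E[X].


Write X = Σ X_I over i = 1, …, 179, with X_I the indicator of one descent.
There are 179 indicators.
For each fixed i, the pair (π(i), π(i+1)) is a uniformly random ordered pair of distinct values from {1, …, 180}; by symmetry P[π(i) > π(i+1)] = 1/2.
By linearity: E[X] = 179 · (1/2) = (180 − 1) · (1/2) = 179/2 ≈ 89.5000.

E[X] = 179/2 = 89.5000.


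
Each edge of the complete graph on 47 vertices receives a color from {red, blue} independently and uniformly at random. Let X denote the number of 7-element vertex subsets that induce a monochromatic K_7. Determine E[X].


Let X = Σ_S X_S over the C(47, 7) = 62891499 subsets S of size 7, where X_S = 1 if the K_7 on S is monochromatic.
For a fixed S, the K_7 on S has C(7, 2) = 21 edges. P[all 21 edges red] = (1/2)^21, and likewise for blue, so P[monochromatic] = 2·(1/2)^21 = 2^{1 − 21} = 1/1048576.
Summing: E[X] = C(47, 7) · 2^{1 − 21} = 62891499 · 1/1048576 = 62891499/1048576.
Numerically: E[X] ≈ 59.978.

E[X] = C(47,7)·2^(1−C(7,2)) = 62891499/1048576 ≈ 59.978.


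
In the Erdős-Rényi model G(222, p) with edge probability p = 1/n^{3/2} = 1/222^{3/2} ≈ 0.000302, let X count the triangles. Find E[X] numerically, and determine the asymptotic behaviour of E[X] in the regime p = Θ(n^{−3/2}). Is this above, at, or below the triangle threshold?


Number of potential triangles: C(222, 3) = 1798940.
Each occurs with probability p³ ≈ (0.000302)³ ≈ 2.76320e-11.
By linearity: E[X] = C(222, 3)·p³ ≈ 1798940 · 2.76320e-11 ≈ 0.000.
Since α = 3/2 > 1, p = c/n^{3/2} = o(1/n) is below the triangle threshold p ~ 1/n. Asymptotically E[X] ~ (c³/6)·n^{3(1−α)} = (1³/6)·n^{-1.5} → 0, so by Markov's inequality G has no triangles w.h.p.

E[X] ≈ 0.000; in regime p = Θ(1/n^{3/2}) E[X] tends to 0 (below the triangle threshold p ~ 1/n).


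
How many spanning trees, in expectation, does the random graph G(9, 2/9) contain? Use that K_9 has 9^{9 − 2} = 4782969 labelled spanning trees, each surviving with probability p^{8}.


K_9 has 9^{9 − 2} = 4782969 labelled spanning trees.
For each such spanning tree H, let X_H = 1 if all 8 edges of H are present in G. Then P[X_H = 1] = p^{8} = (2/9)^{8} = 256/43046721.
By linearity: E[X] = Σ_H E[X_H] = 4782969 · p^{8} = 4782969 · 256/43046721 = 256/9.
Numerically: E[X] ≈ 28.444.

E[X] = 4782969 · (2/9)^{8} = 256/9 ≈ 28.444.


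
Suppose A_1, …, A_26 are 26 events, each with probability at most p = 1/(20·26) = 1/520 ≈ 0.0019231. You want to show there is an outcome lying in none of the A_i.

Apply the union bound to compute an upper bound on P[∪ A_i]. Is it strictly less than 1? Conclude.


Union bound: P[∪_{i=1}^{26} A_i] ≤ Σ_i P[A_i] ≤ 26·p = 26·(1/520) = 1/20.
Numerically: 1/20 ≈ 0.0500000.
Is 1/20 < 1? YES.
Since P[∪ A_i] ≤ 1/20 < 1, the complement has P[∩ A_i^c] ≥ 1 − 1/20 = 19/20 > 0, so some outcome avoids every A_i.

26·p = 1/20 ≈ 0.0500000; existence CERTIFIED by the union bound.


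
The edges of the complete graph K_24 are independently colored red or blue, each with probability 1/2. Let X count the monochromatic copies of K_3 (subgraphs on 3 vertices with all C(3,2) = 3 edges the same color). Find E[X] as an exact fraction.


Let X = Σ_S X_S over the C(24, 3) = 2024 subsets S of size 3, where X_S = 1 if the K_3 on S is monochromatic.
For a fixed S, the K_3 on S has C(3, 2) = 3 edges. P[all 3 edges red] = (1/2)^3, and likewise for blue, so P[monochromatic] = 2·(1/2)^3 = 2^{1 − 3} = 1/4.
By linearity: E[X] = C(24, 3) · 2^{1 − 3} = 2024 · 1/4 = 506.
Numerically: E[X] ≈ 506.00000.

E[X] = C(24,3)·2^(1−C(3,2)) = 506 ≈ 506.00000.


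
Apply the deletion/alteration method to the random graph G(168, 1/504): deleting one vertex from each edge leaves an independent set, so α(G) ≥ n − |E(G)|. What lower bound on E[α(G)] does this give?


E[|E(G)|] = C(168, 2)·p = 14028 · (1/504) = 167/6.
E[α(G)] ≥ n − E[|E(G)|] = 168 − 167/6 = 841/6.
Numerically: ≈ 140.166667.
(This is only a lower bound; the true E[α(G)] may be larger.)

E[α(G)] ≥ 841/6 ≈ 140.166667.


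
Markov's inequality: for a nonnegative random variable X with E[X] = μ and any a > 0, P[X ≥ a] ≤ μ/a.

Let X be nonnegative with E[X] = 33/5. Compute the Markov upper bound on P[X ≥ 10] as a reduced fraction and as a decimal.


μ = E[X] = 33/5, a = 10.
Markov: P[X ≥ 10] ≤ μ/a = (33/5)/10 = 33/50.
Numerically: ≈ 0.660000.
(Since a = 10 > μ = 6.600000, the bound 33/50 is < 1 and informative.)

P[X ≥ 10] ≤ 33/50 ≈ 0.660000.


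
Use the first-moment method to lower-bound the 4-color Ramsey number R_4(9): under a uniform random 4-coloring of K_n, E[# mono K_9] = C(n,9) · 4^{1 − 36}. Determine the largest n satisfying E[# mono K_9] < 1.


We need C(n, 9) · 4^{1 − 36} < 1, i.e. C(n, 9) < 4^{36 − 1} = 1180591620717411303424.
Check values of n near the boundary:
  n = 909: C(909, 9) = 1122169012923711463931; 1122169012923711463931 < 1180591620717411303424? YES
  n = 910: C(910, 9) = 1133378248346922788210; 1133378248346922788210 < 1180591620717411303424? YES
  n = 911: C(911, 9) = 1144686900492291197405; 1144686900492291197405 < 1180591620717411303424? YES
  n = 912: C(912, 9) = 1156095740032081475120; 1156095740032081475120 < 1180591620717411303424? YES
  n = 913: C(913, 9) = 1167605542753639808390; 1167605542753639808390 < 1180591620717411303424? YES
  n = 914: C(914, 9) = 1179217089587653905932; 1179217089587653905932 < 1180591620717411303424? YES
  n = 915: C(915, 9) = 1190931166636537885130; 1190931166636537885130 < 1180591620717411303424? NO
  n = 916: C(916, 9) = 1202748565202942340440; 1202748565202942340440 < 1180591620717411303424? NO
The largest n with C(n, 9) < 1180591620717411303424 is n = 914 (where E[X] = 294804272396913476483/295147905179352825856 ≈ 0.999). Hence R_4(9) > 914, i.e. R_4(9) ≥ 915.

Largest n = 914; hence R_4(9) > 914.


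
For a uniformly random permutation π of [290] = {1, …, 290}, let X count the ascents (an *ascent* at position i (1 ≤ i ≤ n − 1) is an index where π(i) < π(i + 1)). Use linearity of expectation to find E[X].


Write X = Σ X_I over i = 1, …, 289, with X_I the indicator of one ascent.
There are 289 indicators.
For each fixed i, the pair (π(i), π(i+1)) is a uniformly random ordered pair of distinct values from {1, …, 290}; by symmetry P[π(i) < π(i+1)] = 1/2.
By linearity: E[X] = 289 · (1/2) = (290 − 1) · (1/2) = 289/2 ≈ 144.50000.

E[X] = 289/2 = 144.50000.


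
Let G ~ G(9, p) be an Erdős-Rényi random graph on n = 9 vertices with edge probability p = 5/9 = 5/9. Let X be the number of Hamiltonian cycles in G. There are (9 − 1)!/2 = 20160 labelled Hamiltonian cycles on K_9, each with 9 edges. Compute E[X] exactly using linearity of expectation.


K_9 has (9 − 1)!/2 = 20160 labelled Hamiltonian cycles.
For each such Hamiltonian cycle H, let X_H = 1 if all 9 edges of H are present in G. Then P[X_H = 1] = p^{9} = (5/9)^{9} = 1953125/387420489.
By linearity: E[X] = Σ_H E[X_H] = 20160 · p^{9} = 20160 · 1953125/387420489 = 4375000000/43046721.
Numerically: E[X] ≈ 102.

E[X] = 20160 · (5/9)^{9} = 4375000000/43046721 ≈ 102.


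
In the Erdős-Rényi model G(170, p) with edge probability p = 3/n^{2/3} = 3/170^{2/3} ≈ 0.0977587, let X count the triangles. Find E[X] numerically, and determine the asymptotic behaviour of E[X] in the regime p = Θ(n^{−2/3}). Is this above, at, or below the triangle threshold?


Number of potential triangles: C(170, 3) = 804440.
Each occurs with probability p³ ≈ (0.0977587)³ ≈ 9.34256055e-04.
By linearity: E[X] = C(170, 3)·p³ ≈ 804440 · 9.34256055e-04 ≈ 751.552941.
Since α = 2/3 < 1, p = c/n^{2/3} ≫ 1/n is above the triangle threshold p ~ 1/n. Asymptotically E[X] ~ (c³/6)·n^{3(1−α)} = (3³/6)·n^{1} → ∞; triangles are abundant w.h.p.

E[X] ≈ 751.552941; in regime p = Θ(1/n^{2/3}) E[X] diverges (above the triangle threshold p ~ 1/n).


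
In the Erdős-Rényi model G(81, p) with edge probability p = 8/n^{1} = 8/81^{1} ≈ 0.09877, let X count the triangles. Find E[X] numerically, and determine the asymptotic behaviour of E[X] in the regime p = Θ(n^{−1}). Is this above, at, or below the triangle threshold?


Number of potential triangles: C(81, 3) = 85320.
Each occurs with probability p³ ≈ (0.09877)³ ≈ 9.634183e-04.
By linearity: E[X] = C(81, 3)·p³ ≈ 85320 · 9.634183e-04 ≈ 82.1989.
Here α = 1, so p = 8/n is exactly at the triangle threshold p ~ 1/n. Asymptotically E[X] → c³/6 = 8³/6 = 256/3 ≈ 85.3333, a bounded constant. In this regime the triangle count is asymptotically Poisson(c³/6).

E[X] ≈ 82.1989; in regime p = Θ(1/n^{1}) E[X] stays bounded (at the triangle threshold p ~ 1/n).


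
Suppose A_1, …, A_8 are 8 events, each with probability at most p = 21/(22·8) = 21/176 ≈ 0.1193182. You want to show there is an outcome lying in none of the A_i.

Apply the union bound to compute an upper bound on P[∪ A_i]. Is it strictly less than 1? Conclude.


Union bound: P[∪_{i=1}^{8} A_i] ≤ Σ_i P[A_i] ≤ 8·p = 8·(21/176) = 21/22.
Numerically: 21/22 ≈ 0.9545455.
Is 21/22 < 1? YES.
Since P[∪ A_i] ≤ 21/22 < 1, the complement has P[∩ A_i^c] ≥ 1 − 21/22 = 1/22 > 0, so some outcome avoids every A_i.

8·p = 21/22 ≈ 0.9545455; existence CERTIFIED by the union bound.


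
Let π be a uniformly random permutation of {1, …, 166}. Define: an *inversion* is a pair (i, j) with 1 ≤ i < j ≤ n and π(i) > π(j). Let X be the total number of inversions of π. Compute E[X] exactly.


Write X = Σ X_I over the C(166, 2) = 13695 pairs i < j, with X_I the indicator of one inversion.
There are 13695 indicators.
For each fixed pair i < j, the values π(i) and π(j) are two distinct elements of {1, …, 166} in uniformly random order; by symmetry P[π(i) > π(j)] = 1/2.
By linearity: E[X] = 13695 · (1/2) = C(166, 2) · (1/2) = 13695/2 = 13695/2 ≈ 6847.5000.

E[X] = 13695/2 = 6847.5000.


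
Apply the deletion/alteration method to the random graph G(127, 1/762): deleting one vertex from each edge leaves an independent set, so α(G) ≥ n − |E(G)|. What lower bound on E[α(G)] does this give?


E[|E(G)|] = C(127, 2)·p = 8001 · (1/762) = 21/2.
E[α(G)] ≥ n − E[|E(G)|] = 127 − 21/2 = 233/2.
Numerically: ≈ 116.50000.
(This is only a lower bound; the true E[α(G)] may be larger.)

E[α(G)] ≥ 233/2 ≈ 116.50000.


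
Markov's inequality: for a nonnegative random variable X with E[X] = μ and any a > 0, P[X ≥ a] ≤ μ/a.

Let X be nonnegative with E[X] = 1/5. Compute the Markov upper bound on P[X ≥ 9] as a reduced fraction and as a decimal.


μ = E[X] = 1/5, a = 9.
Markov: P[X ≥ 9] ≤ μ/a = (1/5)/9 = 1/45.
Numerically: ≈ 0.0222.
(Since a = 9 > μ = 0.2000, the bound 1/45 is < 1 and informative.)

P[X ≥ 9] ≤ 1/45 ≈ 0.0222.


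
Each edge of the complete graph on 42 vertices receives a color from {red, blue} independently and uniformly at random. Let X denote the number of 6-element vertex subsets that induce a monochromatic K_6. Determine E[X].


Let X = Σ_S X_S over the C(42, 6) = 5245786 subsets S of size 6, where X_S = 1 if the K_6 on S is monochromatic.
For a fixed S, the K_6 on S has C(6, 2) = 15 edges. P[all 15 edges red] = (1/2)^15, and likewise for blue, so P[monochromatic] = 2·(1/2)^15 = 2^{1 − 15} = 1/16384.
Summing: E[X] = C(42, 6) · 2^{1 − 15} = 5245786 · 1/16384 = 2622893/8192.
Numerically: E[X] ≈ 320.177.

E[X] = C(42,6)·2^(1−C(6,2)) = 2622893/8192 ≈ 320.177.


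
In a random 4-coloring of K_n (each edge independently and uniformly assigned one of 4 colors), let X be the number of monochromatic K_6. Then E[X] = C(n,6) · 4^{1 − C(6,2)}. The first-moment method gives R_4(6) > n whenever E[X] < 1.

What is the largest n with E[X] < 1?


We need C(n, 6) · 4^{1 − 15} < 1, i.e. C(n, 6) < 4^{15 − 1} = 268435456.
Check values of n near the boundary:
  n = 74: C(74, 6) = 185250786; 185250786 < 268435456? YES
  n = 75: C(75, 6) = 201359550; 201359550 < 268435456? YES
  n = 76: C(76, 6) = 218618940; 218618940 < 268435456? YES
  n = 77: C(77, 6) = 237093780; 237093780 < 268435456? YES
  n = 78: C(78, 6) = 256851595; 256851595 < 268435456? YES
  n = 79: C(79, 6) = 277962685; 277962685 < 268435456? NO
  n = 80: C(80, 6) = 300500200; 300500200 < 268435456? NO
The largest n with C(n, 6) < 268435456 is n = 78 (where E[X] = 256851595/268435456 ≈ 0.957). Hence R_4(6) > 78, i.e. R_4(6) ≥ 79.

Largest n = 78; hence R_4(6) > 78.


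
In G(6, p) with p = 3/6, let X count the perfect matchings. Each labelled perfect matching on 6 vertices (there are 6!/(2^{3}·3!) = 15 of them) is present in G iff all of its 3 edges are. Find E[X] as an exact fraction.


K_6 has 6!/(2^{3}·3!) = 15 labelled perfect matchings.
For each such perfect matching H, let X_H = 1 if all 3 edges of H are present in G. Then P[X_H = 1] = p^{3} = (1/2)^{3} = 1/8.
Summing the indicators: E[X] = Σ_H E[X_H] = 15 · p^{3} = 15 · 1/8 = 15/8.
Numerically: E[X] ≈ 1.875.

E[X] = 15 · (1/2)^{3} = 15/8 ≈ 1.875.


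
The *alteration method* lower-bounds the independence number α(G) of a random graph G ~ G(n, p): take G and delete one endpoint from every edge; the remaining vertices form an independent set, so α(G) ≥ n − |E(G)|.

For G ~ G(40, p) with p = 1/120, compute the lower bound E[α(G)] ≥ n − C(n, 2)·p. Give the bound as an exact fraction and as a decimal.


E[|E(G)|] = C(40, 2)·p = 780 · (1/120) = 13/2.
E[α(G)] ≥ n − E[|E(G)|] = 40 − 13/2 = 67/2.
Numerically: ≈ 33.500000.
(This is only a lower bound; the true E[α(G)] may be larger.)

E[α(G)] ≥ 67/2 ≈ 33.500000.


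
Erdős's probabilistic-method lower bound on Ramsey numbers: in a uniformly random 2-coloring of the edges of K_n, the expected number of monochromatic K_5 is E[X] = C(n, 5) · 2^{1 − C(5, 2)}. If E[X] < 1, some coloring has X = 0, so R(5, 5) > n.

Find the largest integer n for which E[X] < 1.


We need C(n, 5) · 2^{1 − 10} < 1, i.e. C(n, 5) < 2^{10 − 1} = 512.
Check values of n near the boundary:
  n = 7: C(7, 5) = 21; 21 < 512? YES
  n = 8: C(8, 5) = 56; 56 < 512? YES
  n = 9: C(9, 5) = 126; 126 < 512? YES
  n = 10: C(10, 5) = 252; 252 < 512? YES
  n = 11: C(11, 5) = 462; 462 < 512? YES
  n = 12: C(12, 5) = 792; 792 < 512? NO
  n = 13: C(13, 5) = 1287; 1287 < 512? NO
  n = 14: C(14, 5) = 2002; 2002 < 512? NO
The largest n with C(n, 5) < 512 is n = 11 (where E[X] = 231/256 ≈ 0.902344). Hence R(5, 5) > 11, i.e. R(5, 5) ≥ 12.

Largest n = 11; hence R(5, 5) > 11.


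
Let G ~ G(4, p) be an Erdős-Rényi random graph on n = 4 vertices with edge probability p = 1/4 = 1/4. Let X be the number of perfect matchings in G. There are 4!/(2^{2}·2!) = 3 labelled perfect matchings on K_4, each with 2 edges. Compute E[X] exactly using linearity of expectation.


K_4 has 4!/(2^{2}·2!) = 3 labelled perfect matchings.
For each such perfect matching H, let X_H = 1 if all 2 edges of H are present in G. Then P[X_H = 1] = p^{2} = (1/4)^{2} = 1/16.
By linearity: E[X] = Σ_H E[X_H] = 3 · p^{2} = 3 · 1/16 = 3/16.
Numerically: E[X] ≈ 0.188.

E[X] = 3 · (1/4)^{2} = 3/16 ≈ 0.188.


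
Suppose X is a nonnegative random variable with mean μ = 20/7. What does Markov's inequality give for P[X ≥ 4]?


μ = E[X] = 20/7, a = 4.
Markov: P[X ≥ 4] ≤ μ/a = (20/7)/4 = 5/7.
Numerically: ≈ 0.71429.
(Since a = 4 > μ = 2.85714, the bound 5/7 is < 1 and informative.)

P[X ≥ 4] ≤ 5/7 ≈ 0.71429.


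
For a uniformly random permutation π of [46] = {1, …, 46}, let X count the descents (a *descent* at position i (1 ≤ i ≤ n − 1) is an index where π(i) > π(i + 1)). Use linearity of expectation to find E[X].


Write X = Σ X_I over i = 1, …, 45, with X_I the indicator of one descent.
There are 45 indicators.
For each fixed i, the pair (π(i), π(i+1)) is a uniformly random ordered pair of distinct values from {1, …, 46}; by symmetry P[π(i) > π(i+1)] = 1/2.
By linearity: E[X] = 45 · (1/2) = (46 − 1) · (1/2) = 45/2 ≈ 22.5000.

E[X] = 45/2 = 22.5000.


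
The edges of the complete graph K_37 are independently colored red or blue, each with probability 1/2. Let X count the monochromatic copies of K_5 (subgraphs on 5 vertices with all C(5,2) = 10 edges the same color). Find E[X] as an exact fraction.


Let X = Σ_S X_S over the C(37, 5) = 435897 subsets S of size 5, where X_S = 1 if the K_5 on S is monochromatic.
For a fixed S, the K_5 on S has C(5, 2) = 10 edges. P[all 10 edges red] = (1/2)^10, and likewise for blue, so P[monochromatic] = 2·(1/2)^10 = 2^{1 − 10} = 1/512.
By linearity of expectation: E[X] = C(37, 5) · 2^{1 − 10} = 435897 · 1/512 = 435897/512.
Numerically: E[X] ≈ 851.36133.

E[X] = C(37,5)·2^(1−C(5,2)) = 435897/512 ≈ 851.36133.


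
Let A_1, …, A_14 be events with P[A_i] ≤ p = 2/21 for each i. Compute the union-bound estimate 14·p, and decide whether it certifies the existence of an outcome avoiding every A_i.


Union bound: P[∪_{i=1}^{14} A_i] ≤ Σ_i P[A_i] ≤ 14·p = 14·(2/21) = 4/3.
Numerically: 4/3 ≈ 1.3333333.
Is 4/3 < 1? NO.
Since the bound 4/3 is ≥ 1, the union bound is uninformative here; it does NOT by itself certify existence.

14·p = 4/3 ≈ 1.3333333; existence NOT certified by the union bound.


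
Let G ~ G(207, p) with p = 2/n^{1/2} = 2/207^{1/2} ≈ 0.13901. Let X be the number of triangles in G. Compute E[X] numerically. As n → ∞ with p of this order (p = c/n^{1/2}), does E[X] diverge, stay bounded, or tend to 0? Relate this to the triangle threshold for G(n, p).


Number of potential triangles: C(207, 3) = 1456935.
Each occurs with probability p³ ≈ (0.13901)³ ≈ 2.68617603e-03.
By linearity: E[X] = C(207, 3)·p³ ≈ 1456935 · 2.68617603e-03 ≈ 3913.583869.
Since α = 1/2 < 1, p = c/n^{1/2} ≫ 1/n is above the triangle threshold p ~ 1/n. Asymptotically E[X] ~ (c³/6)·n^{3(1−α)} = (2³/6)·n^{1.5} → ∞; triangles are abundant w.h.p.

E[X] ≈ 3913.583869; in regime p = Θ(1/n^{1/2}) E[X] diverges (above the triangle threshold p ~ 1/n).


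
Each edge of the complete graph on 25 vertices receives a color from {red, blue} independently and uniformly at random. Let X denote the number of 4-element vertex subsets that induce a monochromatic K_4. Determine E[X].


Let X = Σ_S X_S over the C(25, 4) = 12650 subsets S of size 4, where X_S = 1 if the K_4 on S is monochromatic.
For a fixed S, the K_4 on S has C(4, 2) = 6 edges. P[all 6 edges red] = (1/2)^6, and likewise for blue, so P[monochromatic] = 2·(1/2)^6 = 2^{1 − 6} = 1/32.
By linearity: E[X] = C(25, 4) · 2^{1 − 6} = 12650 · 1/32 = 6325/16.
Numerically: E[X] ≈ 395.3125.

E[X] = C(25,4)·2^(1−C(4,2)) = 6325/16 ≈ 395.3125.


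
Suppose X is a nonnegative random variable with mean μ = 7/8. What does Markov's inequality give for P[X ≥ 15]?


μ = E[X] = 7/8, a = 15.
Markov: P[X ≥ 15] ≤ μ/a = (7/8)/15 = 7/120.
Numerically: ≈ 0.0583.
(Since a = 15 > μ = 0.8750, the bound 7/120 is < 1 and informative.)

P[X ≥ 15] ≤ 7/120 ≈ 0.0583.


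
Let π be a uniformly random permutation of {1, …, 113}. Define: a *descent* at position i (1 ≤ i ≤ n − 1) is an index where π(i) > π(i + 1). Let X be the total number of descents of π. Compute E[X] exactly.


Write X = Σ X_I over i = 1, …, 112, with X_I the indicator of one descent.
There are 112 indicators.
For each fixed i, the pair (π(i), π(i+1)) is a uniformly random ordered pair of distinct values from {1, …, 113}; by symmetry P[π(i) > π(i+1)] = 1/2.
By linearity: E[X] = 112 · (1/2) = (113 − 1) · (1/2) = 56 ≈ 56.00000.

E[X] = 56 = 56.00000.


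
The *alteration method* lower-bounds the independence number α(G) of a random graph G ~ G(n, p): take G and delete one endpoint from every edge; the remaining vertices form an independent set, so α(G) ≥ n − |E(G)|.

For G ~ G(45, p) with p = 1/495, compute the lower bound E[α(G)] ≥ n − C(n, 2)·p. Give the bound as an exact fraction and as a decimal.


E[|E(G)|] = C(45, 2)·p = 990 · (1/495) = 2.
E[α(G)] ≥ n − E[|E(G)|] = 45 − 2 = 43.
Numerically: ≈ 43.000000.
(This is only a lower bound; the true E[α(G)] may be larger.)

E[α(G)] ≥ 43 ≈ 43.000000.


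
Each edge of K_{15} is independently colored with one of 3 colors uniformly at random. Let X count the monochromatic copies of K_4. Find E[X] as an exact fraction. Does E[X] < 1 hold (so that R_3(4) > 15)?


E[X] = C(15, 4) · 3^{1 − 6} = 1365 · 3^{−5} = 1365/243.
As a reduced fraction: E[X] = 455/81 ≈ 5.617.
Is E[X] < 1? NO.
Since E[X] ≥ 1, the first-moment bound is inconclusive at n = 15; it does NOT by itself certify R_3(4) > 15.

E[X] = 455/81 ≈ 5.617; E[X] ≥ 1; first-moment method inconclusive here.


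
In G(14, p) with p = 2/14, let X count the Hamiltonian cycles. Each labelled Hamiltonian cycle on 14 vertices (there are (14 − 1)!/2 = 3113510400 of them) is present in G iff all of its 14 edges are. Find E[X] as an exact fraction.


K_14 has (14 − 1)!/2 = 3113510400 labelled Hamiltonian cycles.
For each such Hamiltonian cycle H, let X_H = 1 if all 14 edges of H are present in G. Then P[X_H = 1] = p^{14} = (1/7)^{14} = 1/678223072849.
By linearity of expectation: E[X] = Σ_H E[X_H] = 3113510400 · p^{14} = 3113510400 · 1/678223072849 = 444787200/96889010407.
Numerically: E[X] ≈ 0.00459069.

E[X] = 3113510400 · (1/7)^{14} = 444787200/96889010407 ≈ 0.00459069.


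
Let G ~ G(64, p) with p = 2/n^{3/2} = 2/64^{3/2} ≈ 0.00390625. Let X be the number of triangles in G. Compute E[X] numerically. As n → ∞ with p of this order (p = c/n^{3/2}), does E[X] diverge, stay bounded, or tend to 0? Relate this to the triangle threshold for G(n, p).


Number of potential triangles: C(64, 3) = 41664.
Each occurs with probability p³ ≈ (0.00390625)³ ≈ 5.96046448e-08.
By linearity: E[X] = C(64, 3)·p³ ≈ 41664 · 5.96046448e-08 ≈ 0.002483.
Since α = 3/2 > 1, p = c/n^{3/2} = o(1/n) is below the triangle threshold p ~ 1/n. Asymptotically E[X] ~ (c³/6)·n^{3(1−α)} = (2³/6)·n^{-1.5} → 0, so by Markov's inequality G has no triangles w.h.p.

E[X] ≈ 0.002483; in regime p = Θ(1/n^{3/2}) E[X] tends to 0 (below the triangle threshold p ~ 1/n).


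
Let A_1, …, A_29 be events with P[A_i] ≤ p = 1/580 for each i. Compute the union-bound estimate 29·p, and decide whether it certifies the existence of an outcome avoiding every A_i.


Union bound: P[∪_{i=1}^{29} A_i] ≤ Σ_i P[A_i] ≤ 29·p = 29·(1/580) = 1/20.
Numerically: 1/20 ≈ 0.050000.
Is 1/20 < 1? YES.
Since P[∪ A_i] ≤ 1/20 < 1, the complement has P[∩ A_i^c] ≥ 1 − 1/20 = 19/20 > 0, so some outcome avoids every A_i.

29·p = 1/20 ≈ 0.050000; existence CERTIFIED by the union bound.


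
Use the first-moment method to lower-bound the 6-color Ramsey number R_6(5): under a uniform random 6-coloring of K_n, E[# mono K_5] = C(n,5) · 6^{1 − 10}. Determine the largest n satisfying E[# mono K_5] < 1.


We need C(n, 5) · 6^{1 − 10} < 1, i.e. C(n, 5) < 6^{10 − 1} = 10077696.
Check values of n near the boundary:
  n = 65: C(65, 5) = 8259888; 8259888 < 10077696? YES
  n = 66: C(66, 5) = 8936928; 8936928 < 10077696? YES
  n = 67: C(67, 5) = 9657648; 9657648 < 10077696? YES
  n = 68: C(68, 5) = 10424128; 10424128 < 10077696? NO
The largest n with C(n, 5) < 10077696 is n = 67 (where E[X] = 67067/69984 ≈ 0.9583). Hence R_6(5) > 67, i.e. R_6(5) ≥ 68.

Largest n = 67; hence R_6(5) > 67.


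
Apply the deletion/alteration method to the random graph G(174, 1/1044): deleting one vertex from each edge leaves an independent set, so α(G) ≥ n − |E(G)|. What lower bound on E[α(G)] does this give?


E[|E(G)|] = C(174, 2)·p = 15051 · (1/1044) = 173/12.
E[α(G)] ≥ n − E[|E(G)|] = 174 − 173/12 = 1915/12.
Numerically: ≈ 159.5833.
(This is only a lower bound; the true E[α(G)] may be larger.)

E[α(G)] ≥ 1915/12 ≈ 159.5833.


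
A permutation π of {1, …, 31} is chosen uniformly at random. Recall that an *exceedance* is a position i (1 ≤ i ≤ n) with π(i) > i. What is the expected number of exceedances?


Write X = Σ_{i=1}^{31} X_i, where X_i = 1_{π(i) > i}.
For each fixed i, π(i) is uniform over {1, …, 31} (marginal of a uniform permutation), so P[π(i) > i] = (n − i)/n. Summing: Σ_{i=1}^{31} (n − i)/n = (0 + 1 + … + 30)/31 = 31(31 − 1)/(2·31) = (31 − 1)/2.
Hence E[X] = Σ_{i=1}^{31} (31 − i)/31 = 15 ≈ 15.000.

E[X] = 15 = 15.000.


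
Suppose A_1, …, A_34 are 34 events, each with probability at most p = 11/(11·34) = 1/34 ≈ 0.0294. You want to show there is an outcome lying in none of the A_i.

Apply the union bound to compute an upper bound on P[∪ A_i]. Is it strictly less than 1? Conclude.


Union bound: P[∪_{i=1}^{34} A_i] ≤ Σ_i P[A_i] ≤ 34·p = 34·(1/34) = 1.
Numerically: 1 ≈ 1.0000.
Is 1 < 1? NO.
Since the bound 1 is ≥ 1, the union bound is uninformative here; it does NOT by itself certify existence.

34·p = 1 ≈ 1.0000; existence NOT certified by the union bound.


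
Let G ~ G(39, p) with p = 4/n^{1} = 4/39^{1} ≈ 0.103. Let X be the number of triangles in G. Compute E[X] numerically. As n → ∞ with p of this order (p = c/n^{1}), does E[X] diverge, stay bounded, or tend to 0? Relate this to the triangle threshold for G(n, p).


Number of potential triangles: C(39, 3) = 9139.
Each occurs with probability p³ ≈ (0.103)³ ≈ 1.07891e-03.
By linearity: E[X] = C(39, 3)·p³ ≈ 9139 · 1.07891e-03 ≈ 9.860.
Here α = 1, so p = 4/n is exactly at the triangle threshold p ~ 1/n. Asymptotically E[X] → c³/6 = 4³/6 = 32/3 ≈ 10.667, a bounded constant. In this regime the triangle count is asymptotically Poisson(c³/6).

E[X] ≈ 9.860; in regime p = Θ(1/n^{1}) E[X] stays bounded (at the triangle threshold p ~ 1/n).


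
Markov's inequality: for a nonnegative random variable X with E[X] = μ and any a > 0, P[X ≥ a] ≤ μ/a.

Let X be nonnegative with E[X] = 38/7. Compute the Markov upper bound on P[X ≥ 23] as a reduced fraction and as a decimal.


μ = E[X] = 38/7, a = 23.
Markov: P[X ≥ 23] ≤ μ/a = (38/7)/23 = 38/161.
Numerically: ≈ 0.236025.
(Since a = 23 > μ = 5.428571, the bound 38/161 is < 1 and informative.)

P[X ≥ 23] ≤ 38/161 ≈ 0.236025.


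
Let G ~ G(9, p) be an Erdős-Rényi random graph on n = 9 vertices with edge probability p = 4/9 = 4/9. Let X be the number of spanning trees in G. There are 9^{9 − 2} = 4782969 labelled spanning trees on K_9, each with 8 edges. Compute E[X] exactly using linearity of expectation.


K_9 has 9^{9 − 2} = 4782969 labelled spanning trees.
For each such spanning tree H, let X_H = 1 if all 8 edges of H are present in G. Then P[X_H = 1] = p^{8} = (4/9)^{8} = 65536/43046721.
By linearity of expectation: E[X] = Σ_H E[X_H] = 4782969 · p^{8} = 4782969 · 65536/43046721 = 65536/9.
Numerically: E[X] ≈ 7281.8.

E[X] = 4782969 · (4/9)^{8} = 65536/9 ≈ 7281.8.


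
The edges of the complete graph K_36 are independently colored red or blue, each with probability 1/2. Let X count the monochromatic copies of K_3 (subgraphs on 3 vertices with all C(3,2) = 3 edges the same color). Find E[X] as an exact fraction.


Let X = Σ_S X_S over the C(36, 3) = 7140 subsets S of size 3, where X_S = 1 if the K_3 on S is monochromatic.
For a fixed S, the K_3 on S has C(3, 2) = 3 edges. P[all 3 edges red] = (1/2)^3, and likewise for blue, so P[monochromatic] = 2·(1/2)^3 = 2^{1 − 3} = 1/4.
By linearity of expectation: E[X] = C(36, 3) · 2^{1 − 3} = 7140 · 1/4 = 1785.
Numerically: E[X] ≈ 1785.0000.

E[X] = C(36,3)·2^(1−C(3,2)) = 1785 ≈ 1785.0000.


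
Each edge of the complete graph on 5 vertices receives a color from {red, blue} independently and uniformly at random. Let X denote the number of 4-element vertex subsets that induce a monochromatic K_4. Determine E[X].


Let X = Σ_S X_S over the C(5, 4) = 5 subsets S of size 4, where X_S = 1 if the K_4 on S is monochromatic.
For a fixed S, the K_4 on S has C(4, 2) = 6 edges. P[all 6 edges red] = (1/2)^6, and likewise for blue, so P[monochromatic] = 2·(1/2)^6 = 2^{1 − 6} = 1/32.
By linearity: E[X] = C(5, 4) · 2^{1 − 6} = 5 · 1/32 = 5/32.
Numerically: E[X] ≈ 0.156250.

E[X] = C(5,4)·2^(1−C(4,2)) = 5/32 ≈ 0.156250.


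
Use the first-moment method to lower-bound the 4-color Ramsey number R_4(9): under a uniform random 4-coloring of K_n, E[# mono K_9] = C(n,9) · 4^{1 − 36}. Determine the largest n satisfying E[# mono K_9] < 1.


We need C(n, 9) · 4^{1 − 36} < 1, i.e. C(n, 9) < 4^{36 − 1} = 1180591620717411303424.
Check values of n near the boundary:
  n = 909: C(909, 9) = 1122169012923711463931; 1122169012923711463931 < 1180591620717411303424? YES
  n = 910: C(910, 9) = 1133378248346922788210; 1133378248346922788210 < 1180591620717411303424? YES
  n = 911: C(911, 9) = 1144686900492291197405; 1144686900492291197405 < 1180591620717411303424? YES
  n = 912: C(912, 9) = 1156095740032081475120; 1156095740032081475120 < 1180591620717411303424? YES
  n = 913: C(913, 9) = 1167605542753639808390; 1167605542753639808390 < 1180591620717411303424? YES
  n = 914: C(914, 9) = 1179217089587653905932; 1179217089587653905932 < 1180591620717411303424? YES
  n = 915: C(915, 9) = 1190931166636537885130; 1190931166636537885130 < 1180591620717411303424? NO
  n = 916: C(916, 9) = 1202748565202942340440; 1202748565202942340440 < 1180591620717411303424? NO
The largest n with C(n, 9) < 1180591620717411303424 is n = 914 (where E[X] = 294804272396913476483/295147905179352825856 ≈ 0.9988). Hence R_4(9) > 914, i.e. R_4(9) ≥ 915.

Largest n = 914; hence R_4(9) > 914.


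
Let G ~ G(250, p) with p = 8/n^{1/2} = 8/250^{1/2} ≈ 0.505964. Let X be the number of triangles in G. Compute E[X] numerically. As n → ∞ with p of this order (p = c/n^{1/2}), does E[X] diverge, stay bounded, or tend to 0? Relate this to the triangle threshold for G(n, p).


Number of potential triangles: C(250, 3) = 2573000.
Each occurs with probability p³ ≈ (0.505964)³ ≈ 1.29526893e-01.
By linearity: E[X] = C(250, 3)·p³ ≈ 2573000 · 1.29526893e-01 ≈ 333272.695587.
Since α = 1/2 < 1, p = c/n^{1/2} ≫ 1/n is above the triangle threshold p ~ 1/n. Asymptotically E[X] ~ (c³/6)·n^{3(1−α)} = (8³/6)·n^{1.5} → ∞; triangles are abundant w.h.p.

E[X] ≈ 333272.695587; in regime p = Θ(1/n^{1/2}) E[X] diverges (above the triangle threshold p ~ 1/n).


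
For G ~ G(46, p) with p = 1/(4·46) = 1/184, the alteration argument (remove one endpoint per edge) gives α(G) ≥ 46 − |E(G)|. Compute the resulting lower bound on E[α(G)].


E[|E(G)|] = C(46, 2)·p = 1035 · (1/184) = 45/8.
E[α(G)] ≥ n − E[|E(G)|] = 46 − 45/8 = 323/8.
Numerically: ≈ 40.37500.
(This is only a lower bound; the true E[α(G)] may be larger.)

E[α(G)] ≥ 323/8 ≈ 40.37500.


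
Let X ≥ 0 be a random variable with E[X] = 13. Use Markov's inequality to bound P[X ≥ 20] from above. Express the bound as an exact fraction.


μ = E[X] = 13, a = 20.
Markov: P[X ≥ 20] ≤ μ/a = (13)/20 = 13/20.
Numerically: ≈ 0.65000.
(Since a = 20 > μ = 13.00000, the bound 13/20 is < 1 and informative.)

P[X ≥ 20] ≤ 13/20 ≈ 0.65000.


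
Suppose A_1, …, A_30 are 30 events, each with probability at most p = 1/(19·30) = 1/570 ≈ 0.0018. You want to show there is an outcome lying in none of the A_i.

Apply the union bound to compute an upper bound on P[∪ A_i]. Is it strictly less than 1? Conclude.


Union bound: P[∪_{i=1}^{30} A_i] ≤ Σ_i P[A_i] ≤ 30·p = 30·(1/570) = 1/19.
Numerically: 1/19 ≈ 0.0526.
Is 1/19 < 1? YES.
Since P[∪ A_i] ≤ 1/19 < 1, the complement has P[∩ A_i^c] ≥ 1 − 1/19 = 18/19 > 0, so some outcome avoids every A_i.

30·p = 1/19 ≈ 0.0526; existence CERTIFIED by the union bound.


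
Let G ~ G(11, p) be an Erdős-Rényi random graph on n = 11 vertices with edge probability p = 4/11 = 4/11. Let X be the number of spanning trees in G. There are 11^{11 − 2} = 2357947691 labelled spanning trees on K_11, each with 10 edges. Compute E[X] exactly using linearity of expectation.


K_11 has 11^{11 − 2} = 2357947691 labelled spanning trees.
For each such spanning tree H, let X_H = 1 if all 10 edges of H are present in G. Then P[X_H = 1] = p^{10} = (4/11)^{10} = 1048576/25937424601.
Summing the indicators: E[X] = Σ_H E[X_H] = 2357947691 · p^{10} = 2357947691 · 1048576/25937424601 = 1048576/11.
Numerically: E[X] ≈ 9.533e+04.

E[X] = 2357947691 · (4/11)^{10} = 1048576/11 ≈ 9.533e+04.


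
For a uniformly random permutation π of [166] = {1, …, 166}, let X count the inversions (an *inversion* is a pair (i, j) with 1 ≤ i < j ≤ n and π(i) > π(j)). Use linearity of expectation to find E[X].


Write X = Σ X_I over the C(166, 2) = 13695 pairs i < j, with X_I the indicator of one inversion.
There are 13695 indicators.
For each fixed pair i < j, the values π(i) and π(j) are two distinct elements of {1, …, 166} in uniformly random order; by symmetry P[π(i) > π(j)] = 1/2.
By linearity: E[X] = 13695 · (1/2) = C(166, 2) · (1/2) = 13695/2 = 13695/2 ≈ 6847.50000.

E[X] = 13695/2 = 6847.50000.


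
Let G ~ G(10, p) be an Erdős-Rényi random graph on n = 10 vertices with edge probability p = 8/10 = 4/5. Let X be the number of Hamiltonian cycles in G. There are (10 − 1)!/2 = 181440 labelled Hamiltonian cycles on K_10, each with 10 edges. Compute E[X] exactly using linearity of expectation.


K_10 has (10 − 1)!/2 = 181440 labelled Hamiltonian cycles.
For each such Hamiltonian cycle H, let X_H = 1 if all 10 edges of H are present in G. Then P[X_H = 1] = p^{10} = (4/5)^{10} = 1048576/9765625.
By linearity: E[X] = Σ_H E[X_H] = 181440 · p^{10} = 181440 · 1048576/9765625 = 38050725888/1953125.
Numerically: E[X] ≈ 1.948e+04.

E[X] = 181440 · (4/5)^{10} = 38050725888/1953125 ≈ 1.948e+04.


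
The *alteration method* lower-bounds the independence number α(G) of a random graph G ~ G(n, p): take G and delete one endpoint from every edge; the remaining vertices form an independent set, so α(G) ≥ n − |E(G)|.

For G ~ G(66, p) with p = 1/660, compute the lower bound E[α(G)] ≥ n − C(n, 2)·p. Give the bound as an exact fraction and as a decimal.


E[|E(G)|] = C(66, 2)·p = 2145 · (1/660) = 13/4.
E[α(G)] ≥ n − E[|E(G)|] = 66 − 13/4 = 251/4.
Numerically: ≈ 62.7500.
(This is only a lower bound; the true E[α(G)] may be larger.)

E[α(G)] ≥ 251/4 ≈ 62.7500.


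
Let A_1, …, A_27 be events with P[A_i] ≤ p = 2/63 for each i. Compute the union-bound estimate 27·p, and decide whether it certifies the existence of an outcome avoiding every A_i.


Union bound: P[∪_{i=1}^{27} A_i] ≤ Σ_i P[A_i] ≤ 27·p = 27·(2/63) = 6/7.
Numerically: 6/7 ≈ 0.85714.
Is 6/7 < 1? YES.
Since P[∪ A_i] ≤ 6/7 < 1, the complement has P[∩ A_i^c] ≥ 1 − 6/7 = 1/7 > 0, so some outcome avoids every A_i.

27·p = 6/7 ≈ 0.85714; existence CERTIFIED by the union bound.


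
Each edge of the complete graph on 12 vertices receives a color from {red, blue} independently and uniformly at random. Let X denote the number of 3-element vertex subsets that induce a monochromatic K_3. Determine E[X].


Let X = Σ_S X_S over the C(12, 3) = 220 subsets S of size 3, where X_S = 1 if the K_3 on S is monochromatic.
For a fixed S, the K_3 on S has C(3, 2) = 3 edges. P[all 3 edges red] = (1/2)^3, and likewise for blue, so P[monochromatic] = 2·(1/2)^3 = 2^{1 − 3} = 1/4.
Summing: E[X] = C(12, 3) · 2^{1 − 3} = 220 · 1/4 = 55.
Numerically: E[X] ≈ 55.000.

E[X] = C(12,3)·2^(1−C(3,2)) = 55 ≈ 55.000.


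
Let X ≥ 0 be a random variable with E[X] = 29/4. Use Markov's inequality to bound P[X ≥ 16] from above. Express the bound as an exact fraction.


μ = E[X] = 29/4, a = 16.
Markov: P[X ≥ 16] ≤ μ/a = (29/4)/16 = 29/64.
Numerically: ≈ 0.453.
(Since a = 16 > μ = 7.250, the bound 29/64 is < 1 and informative.)

P[X ≥ 16] ≤ 29/64 ≈ 0.453.


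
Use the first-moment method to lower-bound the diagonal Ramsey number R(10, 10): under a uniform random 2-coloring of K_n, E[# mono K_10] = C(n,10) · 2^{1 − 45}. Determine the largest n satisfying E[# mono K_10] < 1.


We need C(n, 10) · 2^{1 − 45} < 1, i.e. C(n, 10) < 2^{45 − 1} = 17592186044416.
Check values of n near the boundary:
  n = 98: C(98, 10) = 14005614014756; 14005614014756 < 17592186044416? YES
  n = 99: C(99, 10) = 15579278510796; 15579278510796 < 17592186044416? YES
  n = 100: C(100, 10) = 17310309456440; 17310309456440 < 17592186044416? YES
  n = 101: C(101, 10) = 19212541264840; 19212541264840 < 17592186044416? NO
The largest n with C(n, 10) < 17592186044416 is n = 100 (where E[X] = 2163788682055/2199023255552 ≈ 0.9840). Hence R(10, 10) > 100, i.e. R(10, 10) ≥ 101.

Largest n = 100; hence R(10, 10) > 100.


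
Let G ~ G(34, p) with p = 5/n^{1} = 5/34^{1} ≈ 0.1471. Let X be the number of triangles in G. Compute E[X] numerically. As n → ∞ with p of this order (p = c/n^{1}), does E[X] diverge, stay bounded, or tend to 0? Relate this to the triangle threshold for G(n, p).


Number of potential triangles: C(34, 3) = 5984.
Each occurs with probability p³ ≈ (0.1471)³ ≈ 3.180338e-03.
By linearity: E[X] = C(34, 3)·p³ ≈ 5984 · 3.180338e-03 ≈ 19.0311.
Here α = 1, so p = 5/n is exactly at the triangle threshold p ~ 1/n. Asymptotically E[X] → c³/6 = 5³/6 = 125/6 ≈ 20.8333, a bounded constant. In this regime the triangle count is asymptotically Poisson(c³/6).

E[X] ≈ 19.0311; in regime p = Θ(1/n^{1}) E[X] stays bounded (at the triangle threshold p ~ 1/n).


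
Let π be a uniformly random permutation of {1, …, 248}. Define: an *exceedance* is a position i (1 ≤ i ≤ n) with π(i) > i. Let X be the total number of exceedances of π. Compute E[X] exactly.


Write X = Σ_{i=1}^{248} X_i, where X_i = 1_{π(i) > i}.
For each fixed i, π(i) is uniform over {1, …, 248} (marginal of a uniform permutation), so P[π(i) > i] = (n − i)/n. Summing: Σ_{i=1}^{248} (n − i)/n = (0 + 1 + … + 247)/248 = 248(248 − 1)/(2·248) = (248 − 1)/2.
Hence E[X] = Σ_{i=1}^{248} (248 − i)/248 = 247/2 ≈ 123.500000.

E[X] = 247/2 = 123.500000.


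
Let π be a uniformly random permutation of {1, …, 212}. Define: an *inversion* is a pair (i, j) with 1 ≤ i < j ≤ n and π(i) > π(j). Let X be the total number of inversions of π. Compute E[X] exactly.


Write X = Σ X_I over the C(212, 2) = 22366 pairs i < j, with X_I the indicator of one inversion.
There are 22366 indicators.
For each fixed pair i < j, the values π(i) and π(j) are two distinct elements of {1, …, 212} in uniformly random order; by symmetry P[π(i) > π(j)] = 1/2.
By linearity: E[X] = 22366 · (1/2) = C(212, 2) · (1/2) = 22366/2 = 11183 ≈ 11183.0000.

E[X] = 11183 = 11183.0000.


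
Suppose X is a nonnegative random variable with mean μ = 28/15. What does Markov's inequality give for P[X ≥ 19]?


μ = E[X] = 28/15, a = 19.
Markov: P[X ≥ 19] ≤ μ/a = (28/15)/19 = 28/285.
Numerically: ≈ 0.098.
(Since a = 19 > μ = 1.867, the bound 28/285 is < 1 and informative.)

P[X ≥ 19] ≤ 28/285 ≈ 0.098.


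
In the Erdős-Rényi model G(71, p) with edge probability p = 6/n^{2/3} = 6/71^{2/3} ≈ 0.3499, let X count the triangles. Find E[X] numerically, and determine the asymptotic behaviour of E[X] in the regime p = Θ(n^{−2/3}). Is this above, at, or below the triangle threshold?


Number of potential triangles: C(71, 3) = 57155.
Each occurs with probability p³ ≈ (0.3499)³ ≈ 4.284864e-02.
By linearity: E[X] = C(71, 3)·p³ ≈ 57155 · 4.284864e-02 ≈ 2449.0141.
Since α = 2/3 < 1, p = c/n^{2/3} ≫ 1/n is above the triangle threshold p ~ 1/n. Asymptotically E[X] ~ (c³/6)·n^{3(1−α)} = (6³/6)·n^{1} → ∞; triangles are abundant w.h.p.

E[X] ≈ 2449.0141; in regime p = Θ(1/n^{2/3}) E[X] diverges (above the triangle threshold p ~ 1/n).


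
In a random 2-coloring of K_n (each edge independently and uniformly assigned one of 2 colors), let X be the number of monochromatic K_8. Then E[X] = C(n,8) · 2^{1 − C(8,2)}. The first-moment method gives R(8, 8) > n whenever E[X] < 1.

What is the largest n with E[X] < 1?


We need C(n, 8) · 2^{1 − 28} < 1, i.e. C(n, 8) < 2^{28 − 1} = 134217728.
Check values of n near the boundary:
  n = 36: C(36, 8) = 30260340; 30260340 < 134217728? YES
  n = 37: C(37, 8) = 38608020; 38608020 < 134217728? YES
  n = 38: C(38, 8) = 48903492; 48903492 < 134217728? YES
  n = 39: C(39, 8) = 61523748; 61523748 < 134217728? YES
  n = 40: C(40, 8) = 76904685; 76904685 < 134217728? YES
  n = 41: C(41, 8) = 95548245; 95548245 < 134217728? YES
  n = 42: C(42, 8) = 118030185; 118030185 < 134217728? YES
  n = 43: C(43, 8) = 145008513; 145008513 < 134217728? NO
The largest n with C(n, 8) < 134217728 is n = 42 (where E[X] = 118030185/134217728 ≈ 0.879). Hence R(8, 8) > 42, i.e. R(8, 8) ≥ 43.

Largest n = 42; hence R(8, 8) > 42.
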